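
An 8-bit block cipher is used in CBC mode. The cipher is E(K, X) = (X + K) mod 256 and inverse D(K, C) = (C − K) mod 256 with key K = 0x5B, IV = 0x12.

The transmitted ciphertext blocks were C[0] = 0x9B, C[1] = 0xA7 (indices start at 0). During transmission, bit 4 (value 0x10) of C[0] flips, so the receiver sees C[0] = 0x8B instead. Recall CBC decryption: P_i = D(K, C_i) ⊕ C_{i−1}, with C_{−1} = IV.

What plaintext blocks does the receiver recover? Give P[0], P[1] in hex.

P[0] = 0x22, P[1] = 0xC7

Only C[0] changed, to 0x8B. In CBC, a change in C_i garbles P_i and flips the same bit in P_{i+1}. Decrypting the received ciphertext:
P[0]: D(K, 0x8B) = 0x30; 0x30 ⊕ 0x12 = 0x22.
P[1]: D(K, 0xA7) = 0x4C; 0x4C ⊕ 0x8B = 0xC7.
Blocks that differ from the original plaintext: P[0], P[1].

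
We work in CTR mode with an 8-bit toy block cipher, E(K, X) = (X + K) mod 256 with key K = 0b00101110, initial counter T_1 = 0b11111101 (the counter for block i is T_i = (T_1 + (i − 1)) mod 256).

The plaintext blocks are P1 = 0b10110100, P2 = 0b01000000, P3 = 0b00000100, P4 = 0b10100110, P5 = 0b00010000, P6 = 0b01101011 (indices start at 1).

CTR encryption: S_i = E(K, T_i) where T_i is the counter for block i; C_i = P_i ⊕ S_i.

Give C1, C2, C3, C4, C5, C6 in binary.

C1: T = 0b11111101, S = E(K, T) = 0b00101011; 0b10110100 ⊕ 0b00101011 = 0b10011111.
C2: T = 0b11111110, S = E(K, T) = 0b00101100; 0b01000000 ⊕ 0b00101100 = 0b01101100.
C3: T = 0b11111111, S = E(K, T) = 0b00101101; 0b00000100 ⊕ 0b00101101 = 0b00101001.
C4: T = 0b00000000, S = E(K, T) = 0b00101110; 0b10100110 ⊕ 0b00101110 = 0b10001000.
C5: T = 0b00000001, S = E(K, T) = 0b00101111; 0b00010000 ⊕ 0b00101111 = 0b00111111.
C6: T = 0b00000010, S = E(K, T) = 0b00110000; 0b01101011 ⊕ 0b00110000 = 0b01011011.

C1 = 0b10011111, C2 = 0b01101100, C3 = 0b00101001, C4 = 0b10001000, C5 = 0b00111111, C6 = 0b01011011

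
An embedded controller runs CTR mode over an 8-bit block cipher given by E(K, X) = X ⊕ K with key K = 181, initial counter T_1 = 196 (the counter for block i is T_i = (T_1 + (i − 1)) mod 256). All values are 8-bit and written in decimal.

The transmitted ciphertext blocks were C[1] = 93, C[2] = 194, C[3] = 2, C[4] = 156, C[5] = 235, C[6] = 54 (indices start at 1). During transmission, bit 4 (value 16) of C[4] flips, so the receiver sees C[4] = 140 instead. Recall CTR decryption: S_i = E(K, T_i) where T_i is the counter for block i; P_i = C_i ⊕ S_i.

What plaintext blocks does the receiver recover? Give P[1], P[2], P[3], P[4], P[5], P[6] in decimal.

Only C[4] changed, to 140. In CTR, a change in C_i flips the same bit in P_i only; the keystream is unaffected. Decrypting the received ciphertext:
P[1]: T = 196, S = E(K, T) = 113; 93 ⊕ 113 = 44.
P[2]: T = 197, S = E(K, T) = 112; 194 ⊕ 112 = 178.
P[3]: T = 198, S = E(K, T) = 115; 2 ⊕ 115 = 113.
P[4]: T = 199, S = E(K, T) = 114; 140 ⊕ 114 = 254.
P[5]: T = 200, S = E(K, T) = 125; 235 ⊕ 125 = 150.
P[6]: T = 201, S = E(K, T) = 124; 54 ⊕ 124 = 74.
Blocks that differ from the original plaintext: P[4].

P[1] = 44, P[2] = 178, P[3] = 113, P[4] = 254, P[5] = 150, P[6] = 74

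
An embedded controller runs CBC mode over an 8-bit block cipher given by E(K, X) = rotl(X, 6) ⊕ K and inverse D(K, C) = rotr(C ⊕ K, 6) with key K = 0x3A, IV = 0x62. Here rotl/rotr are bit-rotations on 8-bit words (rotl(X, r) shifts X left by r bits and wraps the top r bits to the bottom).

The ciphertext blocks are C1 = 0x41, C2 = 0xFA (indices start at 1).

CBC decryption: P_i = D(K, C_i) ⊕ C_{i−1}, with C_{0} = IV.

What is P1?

P1: D(K, 0x41) = 0xED; 0xED ⊕ 0x62 = 0x8F.

P1 = 0x8F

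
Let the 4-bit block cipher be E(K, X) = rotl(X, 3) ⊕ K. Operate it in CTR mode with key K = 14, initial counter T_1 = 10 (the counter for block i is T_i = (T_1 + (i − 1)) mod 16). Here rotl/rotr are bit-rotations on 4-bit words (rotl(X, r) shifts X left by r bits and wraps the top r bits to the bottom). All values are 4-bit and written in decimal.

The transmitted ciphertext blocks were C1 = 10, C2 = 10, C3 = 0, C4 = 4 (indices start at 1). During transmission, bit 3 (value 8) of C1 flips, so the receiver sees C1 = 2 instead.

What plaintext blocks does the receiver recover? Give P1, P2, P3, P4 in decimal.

CTR decryption: S_i = E(K, T_i) where T_i is the counter for block i; P_i = C_i ⊕ S_i.
Only C1 changed, to 2. In CTR, a change in C_i flips the same bit in P_i only; the keystream is unaffected. Decrypting the received ciphertext:
P1: T = 10, S = E(K, T) = 11; 2 ⊕ 11 = 9.
P2: T = 11, S = E(K, T) = 3; 10 ⊕ 3 = 9.
P3: T = 12, S = E(K, T) = 8; 0 ⊕ 8 = 8.
P4: T = 13, S = E(K, T) = 0; 4 ⊕ 0 = 4.
Blocks that differ from the original plaintext: P1.

P1 = 9, P2 = 9, P3 = 8, P4 = 4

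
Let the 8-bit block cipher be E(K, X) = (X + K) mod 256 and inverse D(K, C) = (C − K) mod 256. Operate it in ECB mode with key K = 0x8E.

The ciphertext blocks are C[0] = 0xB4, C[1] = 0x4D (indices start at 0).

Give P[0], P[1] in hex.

P[0] = 0x26, P[1] = 0xBF

ECB decryption: P_i = D(K, C_i).
P[0]: D(K, 0xB4) = 0x26.
P[1]: D(K, 0x4D) = 0xBF.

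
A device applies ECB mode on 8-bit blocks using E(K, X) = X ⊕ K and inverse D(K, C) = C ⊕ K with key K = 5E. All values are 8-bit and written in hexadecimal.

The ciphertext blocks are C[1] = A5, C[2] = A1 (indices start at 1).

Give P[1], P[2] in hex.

ECB decryption: P_i = D(K, C_i).
P[1]: D(K, A5) = FB.
P[2]: D(K, A1) = FF.

P[1] = FB, P[2] = FF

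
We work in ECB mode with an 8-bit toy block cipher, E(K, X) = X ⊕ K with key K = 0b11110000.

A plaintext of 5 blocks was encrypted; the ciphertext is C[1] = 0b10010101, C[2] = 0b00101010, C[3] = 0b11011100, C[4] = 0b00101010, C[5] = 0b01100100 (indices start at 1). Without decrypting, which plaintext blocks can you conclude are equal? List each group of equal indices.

P[2] = P[4]

ECB encrypts each block independently with the same key, so equal ciphertext blocks imply equal plaintext blocks.
C[2] = C[4] = 0b00101010, so P[2] = P[4].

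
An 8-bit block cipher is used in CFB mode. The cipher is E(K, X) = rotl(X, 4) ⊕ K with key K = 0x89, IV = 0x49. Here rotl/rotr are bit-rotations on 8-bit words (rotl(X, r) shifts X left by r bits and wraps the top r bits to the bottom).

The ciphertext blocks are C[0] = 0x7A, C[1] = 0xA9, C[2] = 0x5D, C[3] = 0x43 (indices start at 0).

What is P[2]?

CFB decryption: P_i = C_i ⊕ E(K, C_{i−1}), with C_{−1} = IV.
P[2]: E(K, 0xA9) = 0x13; 0x5D ⊕ 0x13 = 0x4E.

P[2] = 0x4E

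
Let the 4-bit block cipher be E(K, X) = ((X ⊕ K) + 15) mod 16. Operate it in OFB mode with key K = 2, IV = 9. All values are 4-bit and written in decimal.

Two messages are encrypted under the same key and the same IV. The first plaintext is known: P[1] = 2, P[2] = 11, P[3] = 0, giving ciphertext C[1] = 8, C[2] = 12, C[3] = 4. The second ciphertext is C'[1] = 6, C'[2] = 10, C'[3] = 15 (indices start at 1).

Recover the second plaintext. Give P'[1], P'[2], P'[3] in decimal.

In OFB with a reused IV, both messages share the same keystream S_i, so C_i ⊕ C'_i = P_i ⊕ P'_i and thus P'_i = P_i ⊕ C_i ⊕ C'_i.
P'[1]: 2 ⊕ 8 ⊕ 6 = 12.
P'[2]: 11 ⊕ 12 ⊕ 10 = 13.
P'[3]: 0 ⊕ 4 ⊕ 15 = 11.

P'[1] = 12, P'[2] = 13, P'[3] = 11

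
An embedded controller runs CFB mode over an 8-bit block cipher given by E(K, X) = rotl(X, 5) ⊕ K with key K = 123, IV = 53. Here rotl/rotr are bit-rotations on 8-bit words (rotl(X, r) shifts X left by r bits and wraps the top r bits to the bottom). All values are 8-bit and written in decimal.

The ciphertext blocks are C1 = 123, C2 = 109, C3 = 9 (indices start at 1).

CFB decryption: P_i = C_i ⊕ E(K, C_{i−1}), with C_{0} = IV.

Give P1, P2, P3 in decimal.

P1 = 166, P2 = 121, P3 = 223

P1: E(K, 53) = 221; 123 ⊕ 221 = 166.
P2: E(K, 123) = 20; 109 ⊕ 20 = 121.
P3: E(K, 109) = 214; 9 ⊕ 214 = 223.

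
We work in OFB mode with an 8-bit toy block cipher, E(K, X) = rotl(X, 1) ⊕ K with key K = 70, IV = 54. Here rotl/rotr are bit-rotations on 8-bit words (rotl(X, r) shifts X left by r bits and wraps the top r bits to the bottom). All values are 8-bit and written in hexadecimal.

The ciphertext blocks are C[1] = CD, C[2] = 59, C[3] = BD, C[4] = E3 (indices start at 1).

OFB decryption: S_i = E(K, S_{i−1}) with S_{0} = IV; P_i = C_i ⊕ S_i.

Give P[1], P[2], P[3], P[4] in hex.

P[1]: S = E(K, 54) = D8; CD ⊕ D8 = 15.
P[2]: S = E(K, D8) = C1; 59 ⊕ C1 = 98.
P[3]: S = E(K, C1) = F3; BD ⊕ F3 = 4E.
P[4]: S = E(K, F3) = 97; E3 ⊕ 97 = 74.

P[1] = 15, P[2] = 98, P[3] = 4E, P[4] = 74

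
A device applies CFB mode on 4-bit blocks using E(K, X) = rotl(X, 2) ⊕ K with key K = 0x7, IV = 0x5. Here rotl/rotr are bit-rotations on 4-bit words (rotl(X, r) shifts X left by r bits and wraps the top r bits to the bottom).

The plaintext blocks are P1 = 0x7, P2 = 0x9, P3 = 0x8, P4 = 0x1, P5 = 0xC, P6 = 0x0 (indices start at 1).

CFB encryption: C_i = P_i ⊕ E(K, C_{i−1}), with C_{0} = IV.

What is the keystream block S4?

0x3

C1: E(K, 0x5) = 0x2; 0x7 ⊕ 0x2 = 0x5.
C2: E(K, 0x5) = 0x2; 0x9 ⊕ 0x2 = 0xB.
C3: E(K, 0xB) = 0x9; 0x8 ⊕ 0x9 = 0x1.
C4: E(K, 0x1) = 0x3; 0x1 ⊕ 0x3 = 0x2.
So S4 = 0x3.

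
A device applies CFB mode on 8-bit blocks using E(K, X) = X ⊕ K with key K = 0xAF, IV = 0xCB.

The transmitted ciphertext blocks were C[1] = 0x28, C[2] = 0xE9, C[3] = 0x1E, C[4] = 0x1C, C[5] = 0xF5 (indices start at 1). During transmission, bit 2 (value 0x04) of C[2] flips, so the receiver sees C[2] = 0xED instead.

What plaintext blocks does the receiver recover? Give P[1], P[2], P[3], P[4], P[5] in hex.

P[1] = 0x4C, P[2] = 0x6A, P[3] = 0x5C, P[4] = 0xAD, P[5] = 0x46

CFB decryption: P_i = C_i ⊕ E(K, C_{i−1}), with C_{0} = IV.
Only C[2] changed, to 0xED. In CFB, a change in C_i flips the same bit in P_i and garbles P_{i+1}. Decrypting the received ciphertext:
P[1]: E(K, 0xCB) = 0x64; 0x28 ⊕ 0x64 = 0x4C.
P[2]: E(K, 0x28) = 0x87; 0xED ⊕ 0x87 = 0x6A.
P[3]: E(K, 0xED) = 0x42; 0x1E ⊕ 0x42 = 0x5C.
P[4]: E(K, 0x1E) = 0xB1; 0x1C ⊕ 0xB1 = 0xAD.
P[5]: E(K, 0x1C) = 0xB3; 0xF5 ⊕ 0xB3 = 0x46.
Blocks that differ from the original plaintext: P[2], P[3].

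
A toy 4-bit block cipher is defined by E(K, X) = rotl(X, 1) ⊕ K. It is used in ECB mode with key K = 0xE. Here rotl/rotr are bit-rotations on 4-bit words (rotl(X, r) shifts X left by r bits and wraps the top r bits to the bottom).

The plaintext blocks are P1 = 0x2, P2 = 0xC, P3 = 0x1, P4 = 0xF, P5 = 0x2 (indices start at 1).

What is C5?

ECB encryption: C_i = E(K, P_i).
C5: E(K, 0x2) = 0xA.

C5 = 0xA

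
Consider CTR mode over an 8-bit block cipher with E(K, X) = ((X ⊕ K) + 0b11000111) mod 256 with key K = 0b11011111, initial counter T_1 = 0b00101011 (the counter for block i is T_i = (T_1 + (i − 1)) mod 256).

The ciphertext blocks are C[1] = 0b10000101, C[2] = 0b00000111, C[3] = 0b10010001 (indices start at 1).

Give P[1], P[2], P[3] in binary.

P[1] = 0b00111110, P[2] = 0b10111101, P[3] = 0b00101000

CTR decryption: S_i = E(K, T_i) where T_i is the counter for block i; P_i = C_i ⊕ S_i.
P[1]: T = 0b00101011, S = E(K, T) = 0b10111011; 0b10000101 ⊕ 0b10111011 = 0b00111110.
P[2]: T = 0b00101100, S = E(K, T) = 0b10111010; 0b00000111 ⊕ 0b10111010 = 0b10111101.
P[3]: T = 0b00101101, S = E(K, T) = 0b10111001; 0b10010001 ⊕ 0b10111001 = 0b00101000.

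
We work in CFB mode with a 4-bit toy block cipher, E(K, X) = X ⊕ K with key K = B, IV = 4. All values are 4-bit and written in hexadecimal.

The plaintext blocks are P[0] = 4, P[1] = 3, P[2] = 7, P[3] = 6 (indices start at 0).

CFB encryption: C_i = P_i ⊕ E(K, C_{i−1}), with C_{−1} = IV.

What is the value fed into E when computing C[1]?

B

C[0]: E(K, 4) = F; 4 ⊕ F = B.
C[1]: E(K, B) = 0; 3 ⊕ 0 = 3.
So the input to E for block [1] is B.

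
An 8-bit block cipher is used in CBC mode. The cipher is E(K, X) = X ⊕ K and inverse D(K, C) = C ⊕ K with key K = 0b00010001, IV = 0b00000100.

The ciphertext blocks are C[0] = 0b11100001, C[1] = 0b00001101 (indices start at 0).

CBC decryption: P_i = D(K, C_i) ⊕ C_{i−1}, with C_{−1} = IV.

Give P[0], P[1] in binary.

P[0] = 0b11110100, P[1] = 0b11111101

P[0]: D(K, 0b11100001) = 0b11110000; 0b11110000 ⊕ 0b00000100 = 0b11110100.
P[1]: D(K, 0b00001101) = 0b00011100; 0b00011100 ⊕ 0b11100001 = 0b11111101.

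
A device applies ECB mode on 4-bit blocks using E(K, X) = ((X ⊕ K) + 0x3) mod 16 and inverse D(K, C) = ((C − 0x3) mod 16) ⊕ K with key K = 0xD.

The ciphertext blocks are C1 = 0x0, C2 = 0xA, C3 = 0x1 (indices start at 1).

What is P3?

ECB decryption: P_i = D(K, C_i).
P3: D(K, 0x1) = 0x3.

P3 = 0x3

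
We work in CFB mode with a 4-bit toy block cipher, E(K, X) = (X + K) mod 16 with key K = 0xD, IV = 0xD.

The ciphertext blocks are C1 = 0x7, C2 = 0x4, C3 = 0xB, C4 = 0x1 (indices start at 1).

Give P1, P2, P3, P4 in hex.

P1 = 0xD, P2 = 0x0, P3 = 0xA, P4 = 0x9

CFB decryption: P_i = C_i ⊕ E(K, C_{i−1}), with C_{0} = IV.
P1: E(K, 0xD) = 0xA; 0x7 ⊕ 0xA = 0xD.
P2: E(K, 0x7) = 0x4; 0x4 ⊕ 0x4 = 0x0.
P3: E(K, 0x4) = 0x1; 0xB ⊕ 0x1 = 0xA.
P4: E(K, 0xB) = 0x8; 0x1 ⊕ 0x8 = 0x9.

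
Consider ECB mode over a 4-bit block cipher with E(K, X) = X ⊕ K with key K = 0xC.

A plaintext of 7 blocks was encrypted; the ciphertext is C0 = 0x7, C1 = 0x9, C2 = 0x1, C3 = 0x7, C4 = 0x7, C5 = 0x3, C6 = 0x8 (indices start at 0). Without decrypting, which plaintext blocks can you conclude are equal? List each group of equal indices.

P0 = P3 = P4

ECB encrypts each block independently with the same key, so equal ciphertext blocks imply equal plaintext blocks.
C0 = C3 = C4 = 0x7, so P0 = P3 = P4.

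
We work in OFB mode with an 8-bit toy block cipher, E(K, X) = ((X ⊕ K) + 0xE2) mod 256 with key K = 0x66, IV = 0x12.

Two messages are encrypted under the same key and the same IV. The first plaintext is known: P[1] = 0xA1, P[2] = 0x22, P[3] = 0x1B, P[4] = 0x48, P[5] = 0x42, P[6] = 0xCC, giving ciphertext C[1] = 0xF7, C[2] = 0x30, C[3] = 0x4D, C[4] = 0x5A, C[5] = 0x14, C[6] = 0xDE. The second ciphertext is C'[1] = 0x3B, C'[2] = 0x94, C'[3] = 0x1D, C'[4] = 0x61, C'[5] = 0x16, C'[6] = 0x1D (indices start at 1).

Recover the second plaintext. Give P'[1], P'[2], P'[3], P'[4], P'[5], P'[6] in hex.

P'[1] = 0x6D, P'[2] = 0x86, P'[3] = 0x4B, P'[4] = 0x73, P'[5] = 0x40, P'[6] = 0x0F

In OFB with a reused IV, both messages share the same keystream S_i, so C_i ⊕ C'_i = P_i ⊕ P'_i and thus P'_i = P_i ⊕ C_i ⊕ C'_i.
P'[1]: 0xA1 ⊕ 0xF7 ⊕ 0x3B = 0x6D.
P'[2]: 0x22 ⊕ 0x30 ⊕ 0x94 = 0x86.
P'[3]: 0x1B ⊕ 0x4D ⊕ 0x1D = 0x4B.
P'[4]: 0x48 ⊕ 0x5A ⊕ 0x61 = 0x73.
P'[5]: 0x42 ⊕ 0x14 ⊕ 0x16 = 0x40.
P'[6]: 0xCC ⊕ 0xDE ⊕ 0x1D = 0x0F.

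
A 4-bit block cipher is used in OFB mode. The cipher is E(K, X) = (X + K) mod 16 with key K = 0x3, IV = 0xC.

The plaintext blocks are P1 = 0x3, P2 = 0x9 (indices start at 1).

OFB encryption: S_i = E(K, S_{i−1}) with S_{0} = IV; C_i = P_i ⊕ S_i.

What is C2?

C2 = 0xB

C1: S = E(K, 0xC) = 0xF; 0x3 ⊕ 0xF = 0xC.
C2: S = E(K, 0xF) = 0x2; 0x9 ⊕ 0x2 = 0xB.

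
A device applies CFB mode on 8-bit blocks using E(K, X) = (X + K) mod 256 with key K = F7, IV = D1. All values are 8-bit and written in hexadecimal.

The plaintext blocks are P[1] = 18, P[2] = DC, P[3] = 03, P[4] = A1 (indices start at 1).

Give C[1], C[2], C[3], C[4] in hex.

C[1] = D0, C[2] = 1B, C[3] = 11, C[4] = A9

CFB encryption: C_i = P_i ⊕ E(K, C_{i−1}), with C_{0} = IV.
C[1]: E(K, D1) = C8; 18 ⊕ C8 = D0.
C[2]: E(K, D0) = C7; DC ⊕ C7 = 1B.
C[3]: E(K, 1B) = 12; 03 ⊕ 12 = 11.
C[4]: E(K, 11) = 08; A1 ⊕ 08 = A9.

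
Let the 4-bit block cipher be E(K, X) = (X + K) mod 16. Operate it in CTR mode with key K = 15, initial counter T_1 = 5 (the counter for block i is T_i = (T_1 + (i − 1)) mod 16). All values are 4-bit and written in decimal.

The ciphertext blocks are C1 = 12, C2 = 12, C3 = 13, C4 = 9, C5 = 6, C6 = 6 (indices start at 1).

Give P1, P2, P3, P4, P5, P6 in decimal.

CTR decryption: S_i = E(K, T_i) where T_i is the counter for block i; P_i = C_i ⊕ S_i.
P1: T = 5, S = E(K, T) = 4; 12 ⊕ 4 = 8.
P2: T = 6, S = E(K, T) = 5; 12 ⊕ 5 = 9.
P3: T = 7, S = E(K, T) = 6; 13 ⊕ 6 = 11.
P4: T = 8, S = E(K, T) = 7; 9 ⊕ 7 = 14.
P5: T = 9, S = E(K, T) = 8; 6 ⊕ 8 = 14.
P6: T = 10, S = E(K, T) = 9; 6 ⊕ 9 = 15.

P1 = 8, P2 = 9, P3 = 11, P4 = 14, P5 = 14, P6 = 15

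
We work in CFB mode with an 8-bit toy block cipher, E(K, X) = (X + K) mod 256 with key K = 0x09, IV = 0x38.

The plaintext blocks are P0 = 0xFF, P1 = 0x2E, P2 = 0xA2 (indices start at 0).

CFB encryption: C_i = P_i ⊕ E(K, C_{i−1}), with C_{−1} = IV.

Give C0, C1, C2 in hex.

C0 = 0xBE, C1 = 0xE9, C2 = 0x50

C0: E(K, 0x38) = 0x41; 0xFF ⊕ 0x41 = 0xBE.
C1: E(K, 0xBE) = 0xC7; 0x2E ⊕ 0xC7 = 0xE9.
C2: E(K, 0xE9) = 0xF2; 0xA2 ⊕ 0xF2 = 0x50.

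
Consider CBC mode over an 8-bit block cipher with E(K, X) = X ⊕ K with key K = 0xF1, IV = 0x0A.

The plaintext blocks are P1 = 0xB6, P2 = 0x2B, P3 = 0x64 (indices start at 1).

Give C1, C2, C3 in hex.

CBC encryption: C_i = E(K, P_i ⊕ C_{i−1}), with C_{0} = IV.
C1: P1 ⊕ 0x0A = 0xBC; E(K, 0xBC) = 0x4D.
C2: P2 ⊕ 0x4D = 0x66; E(K, 0x66) = 0x97.
C3: P3 ⊕ 0x97 = 0xF3; E(K, 0xF3) = 0x02.

C1 = 0x4D, C2 = 0x97, C3 = 0x02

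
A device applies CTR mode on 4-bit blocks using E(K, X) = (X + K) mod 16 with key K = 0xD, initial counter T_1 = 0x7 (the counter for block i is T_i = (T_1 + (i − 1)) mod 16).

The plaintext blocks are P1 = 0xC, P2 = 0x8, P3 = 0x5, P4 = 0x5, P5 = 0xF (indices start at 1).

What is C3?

C3 = 0x3

CTR encryption: S_i = E(K, T_i) where T_i is the counter for block i; C_i = P_i ⊕ S_i.
C1: T = 0x7, S = E(K, T) = 0x4; 0xC ⊕ 0x4 = 0x8.
C2: T = 0x8, S = E(K, T) = 0x5; 0x8 ⊕ 0x5 = 0xD.
C3: T = 0x9, S = E(K, T) = 0x6; 0x5 ⊕ 0x6 = 0x3.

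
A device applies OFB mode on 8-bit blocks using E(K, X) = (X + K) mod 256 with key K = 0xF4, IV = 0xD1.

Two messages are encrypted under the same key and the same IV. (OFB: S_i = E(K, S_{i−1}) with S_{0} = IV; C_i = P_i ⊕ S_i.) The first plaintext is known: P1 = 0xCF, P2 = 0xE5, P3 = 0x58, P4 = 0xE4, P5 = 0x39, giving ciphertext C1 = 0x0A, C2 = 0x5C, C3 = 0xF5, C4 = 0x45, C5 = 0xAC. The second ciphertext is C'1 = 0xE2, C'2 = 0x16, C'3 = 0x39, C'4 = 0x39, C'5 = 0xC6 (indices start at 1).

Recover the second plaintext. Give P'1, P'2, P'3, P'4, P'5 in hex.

P'1 = 0x27, P'2 = 0xAF, P'3 = 0x94, P'4 = 0x98, P'5 = 0x53

In OFB with a reused IV, both messages share the same keystream S_i, so C_i ⊕ C'_i = P_i ⊕ P'_i and thus P'_i = P_i ⊕ C_i ⊕ C'_i.
P'1: 0xCF ⊕ 0x0A ⊕ 0xE2 = 0x27.
P'2: 0xE5 ⊕ 0x5C ⊕ 0x16 = 0xAF.
P'3: 0x58 ⊕ 0xF5 ⊕ 0x39 = 0x94.
P'4: 0xE4 ⊕ 0x45 ⊕ 0x39 = 0x98.
P'5: 0x39 ⊕ 0xAC ⊕ 0xC6 = 0x53.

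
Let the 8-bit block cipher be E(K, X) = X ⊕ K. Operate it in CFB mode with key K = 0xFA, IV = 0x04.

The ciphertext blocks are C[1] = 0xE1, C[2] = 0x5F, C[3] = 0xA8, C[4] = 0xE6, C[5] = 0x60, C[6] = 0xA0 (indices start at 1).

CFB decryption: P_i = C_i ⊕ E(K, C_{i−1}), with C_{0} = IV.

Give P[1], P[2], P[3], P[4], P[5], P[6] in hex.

P[1]: E(K, 0x04) = 0xFE; 0xE1 ⊕ 0xFE = 0x1F.
P[2]: E(K, 0xE1) = 0x1B; 0x5F ⊕ 0x1B = 0x44.
P[3]: E(K, 0x5F) = 0xA5; 0xA8 ⊕ 0xA5 = 0x0D.
P[4]: E(K, 0xA8) = 0x52; 0xE6 ⊕ 0x52 = 0xB4.
P[5]: E(K, 0xE6) = 0x1C; 0x60 ⊕ 0x1C = 0x7C.
P[6]: E(K, 0x60) = 0x9A; 0xA0 ⊕ 0x9A = 0x3A.

P[1] = 0x1F, P[2] = 0x44, P[3] = 0x0D, P[4] = 0xB4, P[5] = 0x7C, P[6] = 0x3A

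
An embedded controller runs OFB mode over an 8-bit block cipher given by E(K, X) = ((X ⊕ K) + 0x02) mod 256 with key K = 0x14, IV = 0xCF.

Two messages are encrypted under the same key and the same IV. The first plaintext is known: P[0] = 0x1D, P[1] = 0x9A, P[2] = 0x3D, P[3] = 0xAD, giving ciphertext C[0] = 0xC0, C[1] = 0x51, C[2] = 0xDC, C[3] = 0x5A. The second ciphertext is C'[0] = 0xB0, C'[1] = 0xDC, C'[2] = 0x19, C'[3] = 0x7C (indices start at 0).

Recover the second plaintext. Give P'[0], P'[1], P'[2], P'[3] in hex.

In OFB with a reused IV, both messages share the same keystream S_i, so C_i ⊕ C'_i = P_i ⊕ P'_i and thus P'_i = P_i ⊕ C_i ⊕ C'_i.
P'[0]: 0x1D ⊕ 0xC0 ⊕ 0xB0 = 0x6D.
P'[1]: 0x9A ⊕ 0x51 ⊕ 0xDC = 0x17.
P'[2]: 0x3D ⊕ 0xDC ⊕ 0x19 = 0xF8.
P'[3]: 0xAD ⊕ 0x5A ⊕ 0x7C = 0x8B.

P'[0] = 0x6D, P'[1] = 0x17, P'[2] = 0xF8, P'[3] = 0x8B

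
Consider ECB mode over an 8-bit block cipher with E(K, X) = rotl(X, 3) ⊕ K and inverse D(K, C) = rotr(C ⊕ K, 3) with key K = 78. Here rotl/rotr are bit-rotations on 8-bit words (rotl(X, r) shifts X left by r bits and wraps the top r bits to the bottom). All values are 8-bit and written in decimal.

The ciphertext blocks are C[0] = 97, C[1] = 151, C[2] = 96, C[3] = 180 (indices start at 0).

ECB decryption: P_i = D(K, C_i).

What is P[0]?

P[0] = 229

P[0]: D(K, 97) = 229.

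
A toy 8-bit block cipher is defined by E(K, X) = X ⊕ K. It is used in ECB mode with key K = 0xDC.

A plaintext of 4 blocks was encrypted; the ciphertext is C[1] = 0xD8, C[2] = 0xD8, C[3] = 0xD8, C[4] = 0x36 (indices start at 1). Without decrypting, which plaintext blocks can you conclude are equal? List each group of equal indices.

ECB encrypts each block independently with the same key, so equal ciphertext blocks imply equal plaintext blocks.
C[1] = C[2] = C[3] = 0xD8, so P[1] = P[2] = P[3].

P[1] = P[2] = P[3]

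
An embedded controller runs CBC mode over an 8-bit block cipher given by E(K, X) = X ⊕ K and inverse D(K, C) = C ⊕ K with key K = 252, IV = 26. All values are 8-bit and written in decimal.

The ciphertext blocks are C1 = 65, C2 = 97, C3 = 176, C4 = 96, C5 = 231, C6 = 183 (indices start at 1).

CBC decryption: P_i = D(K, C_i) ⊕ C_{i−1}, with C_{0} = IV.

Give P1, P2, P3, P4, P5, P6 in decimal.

P1: D(K, 65) = 189; 189 ⊕ 26 = 167.
P2: D(K, 97) = 157; 157 ⊕ 65 = 220.
P3: D(K, 176) = 76; 76 ⊕ 97 = 45.
P4: D(K, 96) = 156; 156 ⊕ 176 = 44.
P5: D(K, 231) = 27; 27 ⊕ 96 = 123.
P6: D(K, 183) = 75; 75 ⊕ 231 = 172.

P1 = 167, P2 = 220, P3 = 45, P4 = 44, P5 = 123, P6 = 172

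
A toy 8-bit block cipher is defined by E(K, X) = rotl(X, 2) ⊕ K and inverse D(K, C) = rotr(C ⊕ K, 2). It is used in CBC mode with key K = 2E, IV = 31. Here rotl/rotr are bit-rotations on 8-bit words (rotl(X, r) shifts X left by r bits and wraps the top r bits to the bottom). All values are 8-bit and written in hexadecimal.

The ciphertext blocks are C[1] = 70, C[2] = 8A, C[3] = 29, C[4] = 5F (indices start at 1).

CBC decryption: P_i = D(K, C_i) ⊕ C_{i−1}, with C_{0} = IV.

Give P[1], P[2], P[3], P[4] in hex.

P[1] = A6, P[2] = 59, P[3] = 4B, P[4] = 75

P[1]: D(K, 70) = 97; 97 ⊕ 31 = A6.
P[2]: D(K, 8A) = 29; 29 ⊕ 70 = 59.
P[3]: D(K, 29) = C1; C1 ⊕ 8A = 4B.
P[4]: D(K, 5F) = 5C; 5C ⊕ 29 = 75.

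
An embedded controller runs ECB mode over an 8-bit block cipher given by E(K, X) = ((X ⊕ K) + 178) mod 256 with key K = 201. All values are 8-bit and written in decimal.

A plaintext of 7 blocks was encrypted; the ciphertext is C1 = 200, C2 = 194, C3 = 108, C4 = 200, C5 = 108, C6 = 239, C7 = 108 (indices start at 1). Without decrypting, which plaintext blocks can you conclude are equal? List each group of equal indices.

P1 = P4; P3 = P5 = P7

ECB encrypts each block independently with the same key, so equal ciphertext blocks imply equal plaintext blocks.
C1 = C4 = 200, so P1 = P4.
C3 = C5 = C7 = 108, so P3 = P5 = P7.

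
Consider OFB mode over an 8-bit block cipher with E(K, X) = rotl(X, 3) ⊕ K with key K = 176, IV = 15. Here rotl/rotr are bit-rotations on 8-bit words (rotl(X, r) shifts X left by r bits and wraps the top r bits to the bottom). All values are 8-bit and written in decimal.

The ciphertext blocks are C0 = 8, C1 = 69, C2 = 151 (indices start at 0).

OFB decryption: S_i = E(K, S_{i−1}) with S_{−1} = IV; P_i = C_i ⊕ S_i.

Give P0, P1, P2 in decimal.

P0 = 192, P1 = 179, P2 = 144

P0: S = E(K, 15) = 200; 8 ⊕ 200 = 192.
P1: S = E(K, 200) = 246; 69 ⊕ 246 = 179.
P2: S = E(K, 246) = 7; 151 ⊕ 7 = 144.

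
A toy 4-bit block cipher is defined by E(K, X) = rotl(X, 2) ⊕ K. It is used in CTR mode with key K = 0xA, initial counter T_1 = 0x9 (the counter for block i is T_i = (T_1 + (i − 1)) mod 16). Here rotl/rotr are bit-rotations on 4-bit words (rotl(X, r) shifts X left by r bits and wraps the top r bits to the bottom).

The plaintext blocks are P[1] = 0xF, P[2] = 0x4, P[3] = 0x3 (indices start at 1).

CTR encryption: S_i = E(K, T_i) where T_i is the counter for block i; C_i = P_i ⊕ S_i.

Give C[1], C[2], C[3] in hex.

C[1] = 0x3, C[2] = 0x4, C[3] = 0x7

C[1]: T = 0x9, S = E(K, T) = 0xC; 0xF ⊕ 0xC = 0x3.
C[2]: T = 0xA, S = E(K, T) = 0x0; 0x4 ⊕ 0x0 = 0x4.
C[3]: T = 0xB, S = E(K, T) = 0x4; 0x3 ⊕ 0x4 = 0x7.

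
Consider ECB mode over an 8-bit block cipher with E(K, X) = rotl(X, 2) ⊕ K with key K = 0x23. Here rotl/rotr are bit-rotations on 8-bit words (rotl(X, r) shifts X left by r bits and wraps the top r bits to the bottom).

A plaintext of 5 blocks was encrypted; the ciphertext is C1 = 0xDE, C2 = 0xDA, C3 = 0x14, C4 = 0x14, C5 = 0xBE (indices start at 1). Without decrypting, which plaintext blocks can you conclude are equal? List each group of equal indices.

ECB encrypts each block independently with the same key, so equal ciphertext blocks imply equal plaintext blocks.
C3 = C4 = 0x14, so P3 = P4.

P3 = P4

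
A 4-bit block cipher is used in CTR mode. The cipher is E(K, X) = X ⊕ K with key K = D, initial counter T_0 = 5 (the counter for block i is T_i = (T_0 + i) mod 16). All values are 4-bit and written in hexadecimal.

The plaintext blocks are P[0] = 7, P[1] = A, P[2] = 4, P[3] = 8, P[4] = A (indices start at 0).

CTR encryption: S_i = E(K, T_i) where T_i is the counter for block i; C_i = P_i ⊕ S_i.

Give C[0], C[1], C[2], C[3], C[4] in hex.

C[0] = F, C[1] = 1, C[2] = E, C[3] = D, C[4] = E

C[0]: T = 5, S = E(K, T) = 8; 7 ⊕ 8 = F.
C[1]: T = 6, S = E(K, T) = B; A ⊕ B = 1.
C[2]: T = 7, S = E(K, T) = A; 4 ⊕ A = E.
C[3]: T = 8, S = E(K, T) = 5; 8 ⊕ 5 = D.
C[4]: T = 9, S = E(K, T) = 4; A ⊕ 4 = E.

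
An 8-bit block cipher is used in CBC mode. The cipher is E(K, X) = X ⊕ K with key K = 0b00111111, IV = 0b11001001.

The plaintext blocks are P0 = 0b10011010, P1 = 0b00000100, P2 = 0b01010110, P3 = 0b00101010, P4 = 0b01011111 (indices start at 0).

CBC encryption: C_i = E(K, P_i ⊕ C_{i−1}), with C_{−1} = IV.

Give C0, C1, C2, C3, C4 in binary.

C0 = 0b01101100, C1 = 0b01010111, C2 = 0b00111110, C3 = 0b00101011, C4 = 0b01001011

C0: P0 ⊕ 0b11001001 = 0b01010011; E(K, 0b01010011) = 0b01101100.
C1: P1 ⊕ 0b01101100 = 0b01101000; E(K, 0b01101000) = 0b01010111.
C2: P2 ⊕ 0b01010111 = 0b00000001; E(K, 0b00000001) = 0b00111110.
C3: P3 ⊕ 0b00111110 = 0b00010100; E(K, 0b00010100) = 0b00101011.
C4: P4 ⊕ 0b00101011 = 0b01110100; E(K, 0b01110100) = 0b01001011.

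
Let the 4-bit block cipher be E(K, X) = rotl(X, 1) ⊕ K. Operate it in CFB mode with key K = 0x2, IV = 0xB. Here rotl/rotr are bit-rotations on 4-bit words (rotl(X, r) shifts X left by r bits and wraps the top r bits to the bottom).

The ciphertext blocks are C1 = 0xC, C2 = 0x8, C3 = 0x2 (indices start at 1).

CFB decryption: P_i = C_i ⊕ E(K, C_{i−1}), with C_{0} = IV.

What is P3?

P3: E(K, 0x8) = 0x3; 0x2 ⊕ 0x3 = 0x1.

P3 = 0x1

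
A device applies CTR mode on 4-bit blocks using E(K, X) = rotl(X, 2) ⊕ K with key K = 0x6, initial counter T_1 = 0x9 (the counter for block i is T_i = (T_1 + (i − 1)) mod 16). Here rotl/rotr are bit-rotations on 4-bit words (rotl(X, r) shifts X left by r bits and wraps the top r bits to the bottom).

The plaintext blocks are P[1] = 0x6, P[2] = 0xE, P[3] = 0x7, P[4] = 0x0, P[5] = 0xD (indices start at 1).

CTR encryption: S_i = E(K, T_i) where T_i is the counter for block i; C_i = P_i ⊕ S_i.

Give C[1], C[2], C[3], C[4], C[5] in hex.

C[1] = 0x6, C[2] = 0x2, C[3] = 0xF, C[4] = 0x5, C[5] = 0xC

C[1]: T = 0x9, S = E(K, T) = 0x0; 0x6 ⊕ 0x0 = 0x6.
C[2]: T = 0xA, S = E(K, T) = 0xC; 0xE ⊕ 0xC = 0x2.
C[3]: T = 0xB, S = E(K, T) = 0x8; 0x7 ⊕ 0x8 = 0xF.
C[4]: T = 0xC, S = E(K, T) = 0x5; 0x0 ⊕ 0x5 = 0x5.
C[5]: T = 0xD, S = E(K, T) = 0x1; 0xD ⊕ 0x1 = 0xC.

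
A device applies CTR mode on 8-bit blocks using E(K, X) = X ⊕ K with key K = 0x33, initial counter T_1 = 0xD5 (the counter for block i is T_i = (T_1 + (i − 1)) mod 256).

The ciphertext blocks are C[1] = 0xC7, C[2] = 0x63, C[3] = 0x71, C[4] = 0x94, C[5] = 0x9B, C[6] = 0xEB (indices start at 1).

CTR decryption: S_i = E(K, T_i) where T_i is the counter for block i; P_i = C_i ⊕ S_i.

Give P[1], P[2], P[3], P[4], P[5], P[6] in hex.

P[1] = 0x21, P[2] = 0x86, P[3] = 0x95, P[4] = 0x7F, P[5] = 0x71, P[6] = 0x02

P[1]: T = 0xD5, S = E(K, T) = 0xE6; 0xC7 ⊕ 0xE6 = 0x21.
P[2]: T = 0xD6, S = E(K, T) = 0xE5; 0x63 ⊕ 0xE5 = 0x86.
P[3]: T = 0xD7, S = E(K, T) = 0xE4; 0x71 ⊕ 0xE4 = 0x95.
P[4]: T = 0xD8, S = E(K, T) = 0xEB; 0x94 ⊕ 0xEB = 0x7F.
P[5]: T = 0xD9, S = E(K, T) = 0xEA; 0x9B ⊕ 0xEA = 0x71.
P[6]: T = 0xDA, S = E(K, T) = 0xE9; 0xEB ⊕ 0xE9 = 0x02.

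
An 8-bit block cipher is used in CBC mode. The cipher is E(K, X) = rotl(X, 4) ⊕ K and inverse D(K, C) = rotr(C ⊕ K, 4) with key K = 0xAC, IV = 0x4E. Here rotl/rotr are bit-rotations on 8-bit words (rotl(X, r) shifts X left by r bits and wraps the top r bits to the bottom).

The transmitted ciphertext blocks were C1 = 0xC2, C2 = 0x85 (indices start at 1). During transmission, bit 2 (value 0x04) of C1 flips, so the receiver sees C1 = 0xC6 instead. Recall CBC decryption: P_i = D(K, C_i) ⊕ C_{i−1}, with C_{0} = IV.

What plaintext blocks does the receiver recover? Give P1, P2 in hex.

Only C1 changed, to 0xC6. In CBC, a change in C_i garbles P_i and flips the same bit in P_{i+1}. Decrypting the received ciphertext:
P1: D(K, 0xC6) = 0xA6; 0xA6 ⊕ 0x4E = 0xE8.
P2: D(K, 0x85) = 0x92; 0x92 ⊕ 0xC6 = 0x54.
Blocks that differ from the original plaintext: P1, P2.

P1 = 0xE8, P2 = 0x54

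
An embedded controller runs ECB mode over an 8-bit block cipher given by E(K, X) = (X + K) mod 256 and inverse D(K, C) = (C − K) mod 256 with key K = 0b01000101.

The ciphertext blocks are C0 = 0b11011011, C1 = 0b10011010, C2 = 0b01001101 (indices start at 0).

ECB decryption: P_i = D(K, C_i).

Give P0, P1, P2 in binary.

P0 = 0b10010110, P1 = 0b01010101, P2 = 0b00001000

P0: D(K, 0b11011011) = 0b10010110.
P1: D(K, 0b10011010) = 0b01010101.
P2: D(K, 0b01001101) = 0b00001000.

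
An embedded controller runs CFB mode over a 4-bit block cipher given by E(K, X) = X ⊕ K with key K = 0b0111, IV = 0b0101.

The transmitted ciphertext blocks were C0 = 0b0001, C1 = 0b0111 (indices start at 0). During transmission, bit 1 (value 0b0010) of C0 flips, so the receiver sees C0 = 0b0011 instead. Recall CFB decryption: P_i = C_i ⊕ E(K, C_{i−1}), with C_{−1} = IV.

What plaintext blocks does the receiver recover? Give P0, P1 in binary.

P0 = 0b0001, P1 = 0b0011

Only C0 changed, to 0b0011. In CFB, a change in C_i flips the same bit in P_i and garbles P_{i+1}. Decrypting the received ciphertext:
P0: E(K, 0b0101) = 0b0010; 0b0011 ⊕ 0b0010 = 0b0001.
P1: E(K, 0b0011) = 0b0100; 0b0111 ⊕ 0b0100 = 0b0011.
Blocks that differ from the original plaintext: P0, P1.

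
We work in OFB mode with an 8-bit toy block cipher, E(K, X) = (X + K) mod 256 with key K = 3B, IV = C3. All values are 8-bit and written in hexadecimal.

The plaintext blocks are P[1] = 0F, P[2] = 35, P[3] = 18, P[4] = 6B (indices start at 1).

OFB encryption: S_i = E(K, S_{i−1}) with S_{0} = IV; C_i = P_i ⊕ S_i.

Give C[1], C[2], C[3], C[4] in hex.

C[1]: S = E(K, C3) = FE; 0F ⊕ FE = F1.
C[2]: S = E(K, FE) = 39; 35 ⊕ 39 = 0C.
C[3]: S = E(K, 39) = 74; 18 ⊕ 74 = 6C.
C[4]: S = E(K, 74) = AF; 6B ⊕ AF = C4.

C[1] = F1, C[2] = 0C, C[3] = 6C, C[4] = C4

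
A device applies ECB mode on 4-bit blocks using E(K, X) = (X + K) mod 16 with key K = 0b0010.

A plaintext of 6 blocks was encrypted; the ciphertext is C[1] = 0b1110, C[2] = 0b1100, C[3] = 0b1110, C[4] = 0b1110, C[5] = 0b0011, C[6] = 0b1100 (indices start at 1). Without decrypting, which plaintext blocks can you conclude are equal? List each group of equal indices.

ECB encrypts each block independently with the same key, so equal ciphertext blocks imply equal plaintext blocks.
C[1] = C[3] = C[4] = 0b1110, so P[1] = P[3] = P[4].
C[2] = C[6] = 0b1100, so P[2] = P[6].

P[1] = P[3] = P[4]; P[2] = P[6]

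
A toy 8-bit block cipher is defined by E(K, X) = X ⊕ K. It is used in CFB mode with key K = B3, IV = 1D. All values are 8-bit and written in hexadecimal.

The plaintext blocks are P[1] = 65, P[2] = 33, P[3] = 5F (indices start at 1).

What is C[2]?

CFB encryption: C_i = P_i ⊕ E(K, C_{i−1}), with C_{0} = IV.
C[1]: E(K, 1D) = AE; 65 ⊕ AE = CB.
C[2]: E(K, CB) = 78; 33 ⊕ 78 = 4B.

C[2] = 4B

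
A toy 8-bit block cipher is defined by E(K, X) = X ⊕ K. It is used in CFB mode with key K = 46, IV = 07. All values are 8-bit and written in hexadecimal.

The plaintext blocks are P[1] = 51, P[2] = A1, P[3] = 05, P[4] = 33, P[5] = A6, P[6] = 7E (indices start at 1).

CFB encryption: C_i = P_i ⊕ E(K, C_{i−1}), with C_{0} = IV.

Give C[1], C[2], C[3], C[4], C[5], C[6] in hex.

C[1]: E(K, 07) = 41; 51 ⊕ 41 = 10.
C[2]: E(K, 10) = 56; A1 ⊕ 56 = F7.
C[3]: E(K, F7) = B1; 05 ⊕ B1 = B4.
C[4]: E(K, B4) = F2; 33 ⊕ F2 = C1.
C[5]: E(K, C1) = 87; A6 ⊕ 87 = 21.
C[6]: E(K, 21) = 67; 7E ⊕ 67 = 19.

C[1] = 10, C[2] = F7, C[3] = B4, C[4] = C1, C[5] = 21, C[6] = 19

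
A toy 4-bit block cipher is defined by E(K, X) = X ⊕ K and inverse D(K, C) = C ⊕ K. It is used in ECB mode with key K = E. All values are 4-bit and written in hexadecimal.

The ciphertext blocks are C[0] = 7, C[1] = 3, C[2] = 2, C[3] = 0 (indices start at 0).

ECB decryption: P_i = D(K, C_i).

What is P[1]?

P[1]: D(K, 3) = D.

P[1] = D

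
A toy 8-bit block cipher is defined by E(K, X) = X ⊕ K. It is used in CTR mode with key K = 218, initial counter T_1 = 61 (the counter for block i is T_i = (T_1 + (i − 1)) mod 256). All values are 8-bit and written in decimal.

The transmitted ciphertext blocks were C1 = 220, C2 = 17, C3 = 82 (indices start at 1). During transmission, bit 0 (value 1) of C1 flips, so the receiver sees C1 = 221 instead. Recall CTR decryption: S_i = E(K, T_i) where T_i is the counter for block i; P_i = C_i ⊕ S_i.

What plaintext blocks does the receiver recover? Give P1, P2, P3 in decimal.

Only C1 changed, to 221. In CTR, a change in C_i flips the same bit in P_i only; the keystream is unaffected. Decrypting the received ciphertext:
P1: T = 61, S = E(K, T) = 231; 221 ⊕ 231 = 58.
P2: T = 62, S = E(K, T) = 228; 17 ⊕ 228 = 245.
P3: T = 63, S = E(K, T) = 229; 82 ⊕ 229 = 183.
Blocks that differ from the original plaintext: P1.

P1 = 58, P2 = 245, P3 = 183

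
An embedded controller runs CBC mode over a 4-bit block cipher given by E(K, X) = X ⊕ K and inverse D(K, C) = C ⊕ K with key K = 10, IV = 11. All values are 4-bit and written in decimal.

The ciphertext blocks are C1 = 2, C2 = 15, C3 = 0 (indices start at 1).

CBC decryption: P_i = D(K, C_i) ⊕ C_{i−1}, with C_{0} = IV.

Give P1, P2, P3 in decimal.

P1: D(K, 2) = 8; 8 ⊕ 11 = 3.
P2: D(K, 15) = 5; 5 ⊕ 2 = 7.
P3: D(K, 0) = 10; 10 ⊕ 15 = 5.

P1 = 3, P2 = 7, P3 = 5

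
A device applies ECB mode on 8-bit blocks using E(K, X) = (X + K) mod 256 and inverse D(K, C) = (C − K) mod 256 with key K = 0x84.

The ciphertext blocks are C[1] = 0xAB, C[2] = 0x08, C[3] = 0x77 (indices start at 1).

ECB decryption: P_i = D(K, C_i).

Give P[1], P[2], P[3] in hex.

P[1]: D(K, 0xAB) = 0x27.
P[2]: D(K, 0x08) = 0x84.
P[3]: D(K, 0x77) = 0xF3.

P[1] = 0x27, P[2] = 0x84, P[3] = 0xF3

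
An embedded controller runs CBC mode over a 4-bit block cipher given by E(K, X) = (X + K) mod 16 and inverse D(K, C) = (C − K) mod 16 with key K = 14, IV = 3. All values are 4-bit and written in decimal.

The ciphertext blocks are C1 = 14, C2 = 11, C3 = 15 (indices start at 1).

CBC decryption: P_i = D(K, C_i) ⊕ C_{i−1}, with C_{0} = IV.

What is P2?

P2: D(K, 11) = 13; 13 ⊕ 14 = 3.

P2 = 3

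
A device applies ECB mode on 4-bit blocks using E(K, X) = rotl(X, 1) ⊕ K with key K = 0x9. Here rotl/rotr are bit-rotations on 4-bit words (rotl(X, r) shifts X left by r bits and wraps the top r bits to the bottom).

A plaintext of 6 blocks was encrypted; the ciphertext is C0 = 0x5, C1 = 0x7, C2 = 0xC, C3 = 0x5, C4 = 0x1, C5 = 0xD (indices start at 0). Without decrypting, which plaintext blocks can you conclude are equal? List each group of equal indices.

ECB encrypts each block independently with the same key, so equal ciphertext blocks imply equal plaintext blocks.
C0 = C3 = 0x5, so P0 = P3.

P0 = P3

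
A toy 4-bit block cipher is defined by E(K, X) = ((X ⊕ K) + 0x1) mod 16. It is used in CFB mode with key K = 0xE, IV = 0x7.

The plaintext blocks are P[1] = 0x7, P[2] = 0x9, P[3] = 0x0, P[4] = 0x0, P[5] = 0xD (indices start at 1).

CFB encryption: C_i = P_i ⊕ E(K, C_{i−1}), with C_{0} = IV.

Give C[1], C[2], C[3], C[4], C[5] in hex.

C[1]: E(K, 0x7) = 0xA; 0x7 ⊕ 0xA = 0xD.
C[2]: E(K, 0xD) = 0x4; 0x9 ⊕ 0x4 = 0xD.
C[3]: E(K, 0xD) = 0x4; 0x0 ⊕ 0x4 = 0x4.
C[4]: E(K, 0x4) = 0xB; 0x0 ⊕ 0xB = 0xB.
C[5]: E(K, 0xB) = 0x6; 0xD ⊕ 0x6 = 0xB.

C[1] = 0xD, C[2] = 0xD, C[3] = 0x4, C[4] = 0xB, C[5] = 0xB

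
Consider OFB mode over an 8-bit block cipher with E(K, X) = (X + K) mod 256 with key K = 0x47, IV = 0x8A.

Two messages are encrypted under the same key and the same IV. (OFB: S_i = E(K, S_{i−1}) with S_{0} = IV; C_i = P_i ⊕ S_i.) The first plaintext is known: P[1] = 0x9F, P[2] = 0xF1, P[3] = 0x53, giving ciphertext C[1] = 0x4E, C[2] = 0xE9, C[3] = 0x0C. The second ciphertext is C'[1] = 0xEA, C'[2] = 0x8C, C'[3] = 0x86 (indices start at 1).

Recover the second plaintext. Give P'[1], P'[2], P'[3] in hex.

P'[1] = 0x3B, P'[2] = 0x94, P'[3] = 0xD9

In OFB with a reused IV, both messages share the same keystream S_i, so C_i ⊕ C'_i = P_i ⊕ P'_i and thus P'_i = P_i ⊕ C_i ⊕ C'_i.
P'[1]: 0x9F ⊕ 0x4E ⊕ 0xEA = 0x3B.
P'[2]: 0xF1 ⊕ 0xE9 ⊕ 0x8C = 0x94.
P'[3]: 0x53 ⊕ 0x0C ⊕ 0x86 = 0xD9.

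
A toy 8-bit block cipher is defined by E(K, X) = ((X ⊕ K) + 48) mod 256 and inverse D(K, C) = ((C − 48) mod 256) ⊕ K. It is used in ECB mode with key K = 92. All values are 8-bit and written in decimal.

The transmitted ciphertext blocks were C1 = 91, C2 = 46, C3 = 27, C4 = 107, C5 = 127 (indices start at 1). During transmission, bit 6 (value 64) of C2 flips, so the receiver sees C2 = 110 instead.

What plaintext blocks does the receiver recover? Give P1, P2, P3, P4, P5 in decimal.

ECB decryption: P_i = D(K, C_i).
Only C2 changed, to 110. In ECB, a change in C_i affects only P_i. Decrypting the received ciphertext:
P1: D(K, 91) = 119.
P2: D(K, 110) = 98.
P3: D(K, 27) = 183.
P4: D(K, 107) = 103.
P5: D(K, 127) = 19.
Blocks that differ from the original plaintext: P2.

P1 = 119, P2 = 98, P3 = 183, P4 = 103, P5 = 19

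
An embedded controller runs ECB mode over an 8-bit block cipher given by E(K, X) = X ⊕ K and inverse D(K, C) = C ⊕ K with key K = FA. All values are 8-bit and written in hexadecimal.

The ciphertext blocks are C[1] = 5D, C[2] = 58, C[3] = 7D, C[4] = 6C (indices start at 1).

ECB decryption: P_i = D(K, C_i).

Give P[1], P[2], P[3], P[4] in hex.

P[1]: D(K, 5D) = A7.
P[2]: D(K, 58) = A2.
P[3]: D(K, 7D) = 87.
P[4]: D(K, 6C) = 96.

P[1] = A7, P[2] = A2, P[3] = 87, P[4] = 96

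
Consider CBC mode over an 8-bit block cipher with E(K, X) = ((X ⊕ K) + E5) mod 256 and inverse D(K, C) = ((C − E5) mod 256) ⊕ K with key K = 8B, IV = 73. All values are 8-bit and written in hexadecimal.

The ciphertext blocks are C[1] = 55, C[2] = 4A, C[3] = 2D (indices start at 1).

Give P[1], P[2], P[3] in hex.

P[1] = 88, P[2] = BB, P[3] = 89

CBC decryption: P_i = D(K, C_i) ⊕ C_{i−1}, with C_{0} = IV.
P[1]: D(K, 55) = FB; FB ⊕ 73 = 88.
P[2]: D(K, 4A) = EE; EE ⊕ 55 = BB.
P[3]: D(K, 2D) = C3; C3 ⊕ 4A = 89.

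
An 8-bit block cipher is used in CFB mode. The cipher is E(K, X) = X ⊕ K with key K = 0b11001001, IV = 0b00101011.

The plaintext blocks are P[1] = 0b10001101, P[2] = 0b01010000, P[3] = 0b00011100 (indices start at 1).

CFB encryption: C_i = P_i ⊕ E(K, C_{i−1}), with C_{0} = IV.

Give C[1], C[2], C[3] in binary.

C[1] = 0b01101111, C[2] = 0b11110110, C[3] = 0b00100011

C[1]: E(K, 0b00101011) = 0b11100010; 0b10001101 ⊕ 0b11100010 = 0b01101111.
C[2]: E(K, 0b01101111) = 0b10100110; 0b01010000 ⊕ 0b10100110 = 0b11110110.
C[3]: E(K, 0b11110110) = 0b00111111; 0b00011100 ⊕ 0b00111111 = 0b00100011.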